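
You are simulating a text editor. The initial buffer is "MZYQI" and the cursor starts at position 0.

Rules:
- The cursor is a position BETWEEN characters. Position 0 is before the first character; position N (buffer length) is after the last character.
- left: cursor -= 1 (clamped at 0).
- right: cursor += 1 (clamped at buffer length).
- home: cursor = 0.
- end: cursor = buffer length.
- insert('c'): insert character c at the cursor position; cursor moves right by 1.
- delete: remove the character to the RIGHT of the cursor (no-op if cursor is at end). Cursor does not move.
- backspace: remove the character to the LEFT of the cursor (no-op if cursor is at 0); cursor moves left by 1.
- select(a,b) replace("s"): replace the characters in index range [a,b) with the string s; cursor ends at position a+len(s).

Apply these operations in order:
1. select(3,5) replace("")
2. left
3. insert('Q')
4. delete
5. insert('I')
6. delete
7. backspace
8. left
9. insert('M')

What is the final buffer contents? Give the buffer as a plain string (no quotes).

Answer: MZMQ

Derivation:
After op 1 (select(3,5) replace("")): buf='MZY' cursor=3
After op 2 (left): buf='MZY' cursor=2
After op 3 (insert('Q')): buf='MZQY' cursor=3
After op 4 (delete): buf='MZQ' cursor=3
After op 5 (insert('I')): buf='MZQI' cursor=4
After op 6 (delete): buf='MZQI' cursor=4
After op 7 (backspace): buf='MZQ' cursor=3
After op 8 (left): buf='MZQ' cursor=2
After op 9 (insert('M')): buf='MZMQ' cursor=3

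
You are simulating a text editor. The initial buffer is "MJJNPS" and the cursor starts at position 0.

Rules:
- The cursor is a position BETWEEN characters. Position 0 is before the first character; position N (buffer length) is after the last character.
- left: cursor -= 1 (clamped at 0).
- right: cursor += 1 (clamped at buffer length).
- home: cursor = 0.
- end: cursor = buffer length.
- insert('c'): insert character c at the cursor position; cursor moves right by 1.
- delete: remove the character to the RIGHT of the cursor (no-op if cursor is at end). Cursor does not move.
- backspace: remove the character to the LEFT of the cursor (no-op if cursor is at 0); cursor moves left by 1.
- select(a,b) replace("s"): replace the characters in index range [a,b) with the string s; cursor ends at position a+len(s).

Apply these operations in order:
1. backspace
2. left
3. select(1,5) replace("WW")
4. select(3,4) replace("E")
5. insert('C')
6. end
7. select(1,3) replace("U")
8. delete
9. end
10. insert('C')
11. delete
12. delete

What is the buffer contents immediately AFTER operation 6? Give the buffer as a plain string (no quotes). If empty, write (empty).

After op 1 (backspace): buf='MJJNPS' cursor=0
After op 2 (left): buf='MJJNPS' cursor=0
After op 3 (select(1,5) replace("WW")): buf='MWWS' cursor=3
After op 4 (select(3,4) replace("E")): buf='MWWE' cursor=4
After op 5 (insert('C')): buf='MWWEC' cursor=5
After op 6 (end): buf='MWWEC' cursor=5

Answer: MWWEC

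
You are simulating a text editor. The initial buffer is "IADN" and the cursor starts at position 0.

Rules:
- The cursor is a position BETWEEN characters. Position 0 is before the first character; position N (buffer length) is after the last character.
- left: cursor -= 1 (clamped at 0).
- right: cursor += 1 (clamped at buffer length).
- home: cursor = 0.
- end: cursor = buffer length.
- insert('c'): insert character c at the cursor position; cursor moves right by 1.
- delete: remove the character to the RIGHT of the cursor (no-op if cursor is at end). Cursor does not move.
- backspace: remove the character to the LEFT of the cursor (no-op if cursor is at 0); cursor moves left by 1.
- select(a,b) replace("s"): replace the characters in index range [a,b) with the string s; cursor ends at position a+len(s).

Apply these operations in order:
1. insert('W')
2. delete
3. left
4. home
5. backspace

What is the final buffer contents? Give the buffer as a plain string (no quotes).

Answer: WADN

Derivation:
After op 1 (insert('W')): buf='WIADN' cursor=1
After op 2 (delete): buf='WADN' cursor=1
After op 3 (left): buf='WADN' cursor=0
After op 4 (home): buf='WADN' cursor=0
After op 5 (backspace): buf='WADN' cursor=0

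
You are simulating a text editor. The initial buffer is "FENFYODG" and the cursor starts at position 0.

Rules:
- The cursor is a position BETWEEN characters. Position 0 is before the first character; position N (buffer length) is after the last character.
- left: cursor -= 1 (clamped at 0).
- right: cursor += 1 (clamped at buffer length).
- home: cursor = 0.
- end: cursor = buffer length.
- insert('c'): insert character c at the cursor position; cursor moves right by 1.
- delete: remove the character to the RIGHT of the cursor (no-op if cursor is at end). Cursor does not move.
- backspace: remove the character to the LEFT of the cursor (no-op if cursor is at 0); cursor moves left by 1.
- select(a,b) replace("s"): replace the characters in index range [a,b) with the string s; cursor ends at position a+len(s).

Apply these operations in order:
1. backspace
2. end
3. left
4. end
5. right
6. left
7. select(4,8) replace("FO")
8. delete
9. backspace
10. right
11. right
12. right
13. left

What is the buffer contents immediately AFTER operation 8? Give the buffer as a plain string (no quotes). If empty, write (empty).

Answer: FENFFO

Derivation:
After op 1 (backspace): buf='FENFYODG' cursor=0
After op 2 (end): buf='FENFYODG' cursor=8
After op 3 (left): buf='FENFYODG' cursor=7
After op 4 (end): buf='FENFYODG' cursor=8
After op 5 (right): buf='FENFYODG' cursor=8
After op 6 (left): buf='FENFYODG' cursor=7
After op 7 (select(4,8) replace("FO")): buf='FENFFO' cursor=6
After op 8 (delete): buf='FENFFO' cursor=6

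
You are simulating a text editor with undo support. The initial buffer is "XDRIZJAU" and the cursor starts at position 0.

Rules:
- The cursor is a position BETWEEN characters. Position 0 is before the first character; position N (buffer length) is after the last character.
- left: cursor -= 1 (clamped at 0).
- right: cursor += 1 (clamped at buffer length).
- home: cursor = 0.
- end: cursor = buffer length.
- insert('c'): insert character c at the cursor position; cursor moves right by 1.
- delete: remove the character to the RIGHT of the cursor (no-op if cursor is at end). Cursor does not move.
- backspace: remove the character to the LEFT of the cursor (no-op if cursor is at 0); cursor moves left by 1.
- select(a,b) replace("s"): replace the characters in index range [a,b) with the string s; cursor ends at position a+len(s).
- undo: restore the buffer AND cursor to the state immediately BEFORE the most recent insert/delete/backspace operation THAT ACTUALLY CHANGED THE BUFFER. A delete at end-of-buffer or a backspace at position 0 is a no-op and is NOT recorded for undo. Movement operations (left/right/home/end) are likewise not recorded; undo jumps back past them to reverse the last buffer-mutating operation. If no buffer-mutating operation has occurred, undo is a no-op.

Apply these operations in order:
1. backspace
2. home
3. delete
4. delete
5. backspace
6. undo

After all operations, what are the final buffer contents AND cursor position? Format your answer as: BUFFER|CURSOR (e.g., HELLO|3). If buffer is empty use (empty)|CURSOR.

Answer: DRIZJAU|0

Derivation:
After op 1 (backspace): buf='XDRIZJAU' cursor=0
After op 2 (home): buf='XDRIZJAU' cursor=0
After op 3 (delete): buf='DRIZJAU' cursor=0
After op 4 (delete): buf='RIZJAU' cursor=0
After op 5 (backspace): buf='RIZJAU' cursor=0
After op 6 (undo): buf='DRIZJAU' cursor=0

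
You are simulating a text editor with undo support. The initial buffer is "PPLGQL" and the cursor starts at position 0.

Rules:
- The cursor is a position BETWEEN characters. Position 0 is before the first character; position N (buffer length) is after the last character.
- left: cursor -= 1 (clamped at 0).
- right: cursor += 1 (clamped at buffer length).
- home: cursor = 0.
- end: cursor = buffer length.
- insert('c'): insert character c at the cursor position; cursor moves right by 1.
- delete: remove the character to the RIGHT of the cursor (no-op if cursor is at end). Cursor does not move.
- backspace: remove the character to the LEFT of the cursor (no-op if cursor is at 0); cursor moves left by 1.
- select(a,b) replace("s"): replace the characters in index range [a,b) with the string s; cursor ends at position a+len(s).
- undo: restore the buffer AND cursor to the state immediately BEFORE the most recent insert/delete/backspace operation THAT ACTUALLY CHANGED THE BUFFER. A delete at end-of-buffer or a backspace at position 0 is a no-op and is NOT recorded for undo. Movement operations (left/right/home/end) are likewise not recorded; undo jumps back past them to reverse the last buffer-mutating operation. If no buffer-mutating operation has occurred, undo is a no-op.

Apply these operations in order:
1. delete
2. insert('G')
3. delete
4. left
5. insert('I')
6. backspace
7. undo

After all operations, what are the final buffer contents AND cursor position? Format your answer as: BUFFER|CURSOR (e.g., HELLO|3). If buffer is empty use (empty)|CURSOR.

After op 1 (delete): buf='PLGQL' cursor=0
After op 2 (insert('G')): buf='GPLGQL' cursor=1
After op 3 (delete): buf='GLGQL' cursor=1
After op 4 (left): buf='GLGQL' cursor=0
After op 5 (insert('I')): buf='IGLGQL' cursor=1
After op 6 (backspace): buf='GLGQL' cursor=0
After op 7 (undo): buf='IGLGQL' cursor=1

Answer: IGLGQL|1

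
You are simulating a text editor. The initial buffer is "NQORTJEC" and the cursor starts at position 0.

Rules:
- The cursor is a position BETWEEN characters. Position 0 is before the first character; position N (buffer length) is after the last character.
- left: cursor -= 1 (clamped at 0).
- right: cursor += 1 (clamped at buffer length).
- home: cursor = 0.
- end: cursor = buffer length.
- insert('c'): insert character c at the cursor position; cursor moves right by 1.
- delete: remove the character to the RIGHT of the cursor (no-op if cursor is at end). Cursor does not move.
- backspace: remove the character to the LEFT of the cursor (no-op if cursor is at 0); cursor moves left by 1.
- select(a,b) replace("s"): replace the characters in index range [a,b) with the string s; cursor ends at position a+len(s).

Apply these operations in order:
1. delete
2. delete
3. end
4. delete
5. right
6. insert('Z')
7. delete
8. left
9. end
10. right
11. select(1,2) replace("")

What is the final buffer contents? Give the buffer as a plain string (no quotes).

Answer: OTJECZ

Derivation:
After op 1 (delete): buf='QORTJEC' cursor=0
After op 2 (delete): buf='ORTJEC' cursor=0
After op 3 (end): buf='ORTJEC' cursor=6
After op 4 (delete): buf='ORTJEC' cursor=6
After op 5 (right): buf='ORTJEC' cursor=6
After op 6 (insert('Z')): buf='ORTJECZ' cursor=7
After op 7 (delete): buf='ORTJECZ' cursor=7
After op 8 (left): buf='ORTJECZ' cursor=6
After op 9 (end): buf='ORTJECZ' cursor=7
After op 10 (right): buf='ORTJECZ' cursor=7
After op 11 (select(1,2) replace("")): buf='OTJECZ' cursor=1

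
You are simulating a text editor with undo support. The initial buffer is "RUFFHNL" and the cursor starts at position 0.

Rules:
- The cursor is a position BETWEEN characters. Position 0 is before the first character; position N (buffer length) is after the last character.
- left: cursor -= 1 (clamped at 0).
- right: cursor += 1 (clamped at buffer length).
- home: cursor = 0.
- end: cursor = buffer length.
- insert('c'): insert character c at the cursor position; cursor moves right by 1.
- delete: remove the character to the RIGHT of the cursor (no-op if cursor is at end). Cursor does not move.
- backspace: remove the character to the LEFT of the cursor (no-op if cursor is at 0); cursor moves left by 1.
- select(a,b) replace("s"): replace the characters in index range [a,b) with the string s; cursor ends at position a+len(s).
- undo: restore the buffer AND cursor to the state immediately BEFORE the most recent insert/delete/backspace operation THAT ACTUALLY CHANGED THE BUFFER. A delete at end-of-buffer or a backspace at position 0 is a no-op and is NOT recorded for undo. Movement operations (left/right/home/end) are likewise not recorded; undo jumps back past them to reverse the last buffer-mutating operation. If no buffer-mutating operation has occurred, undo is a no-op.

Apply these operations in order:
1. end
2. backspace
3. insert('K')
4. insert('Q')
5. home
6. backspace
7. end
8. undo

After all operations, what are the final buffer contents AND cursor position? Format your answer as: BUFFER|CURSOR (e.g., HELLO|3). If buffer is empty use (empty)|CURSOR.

Answer: RUFFHNK|7

Derivation:
After op 1 (end): buf='RUFFHNL' cursor=7
After op 2 (backspace): buf='RUFFHN' cursor=6
After op 3 (insert('K')): buf='RUFFHNK' cursor=7
After op 4 (insert('Q')): buf='RUFFHNKQ' cursor=8
After op 5 (home): buf='RUFFHNKQ' cursor=0
After op 6 (backspace): buf='RUFFHNKQ' cursor=0
After op 7 (end): buf='RUFFHNKQ' cursor=8
After op 8 (undo): buf='RUFFHNK' cursor=7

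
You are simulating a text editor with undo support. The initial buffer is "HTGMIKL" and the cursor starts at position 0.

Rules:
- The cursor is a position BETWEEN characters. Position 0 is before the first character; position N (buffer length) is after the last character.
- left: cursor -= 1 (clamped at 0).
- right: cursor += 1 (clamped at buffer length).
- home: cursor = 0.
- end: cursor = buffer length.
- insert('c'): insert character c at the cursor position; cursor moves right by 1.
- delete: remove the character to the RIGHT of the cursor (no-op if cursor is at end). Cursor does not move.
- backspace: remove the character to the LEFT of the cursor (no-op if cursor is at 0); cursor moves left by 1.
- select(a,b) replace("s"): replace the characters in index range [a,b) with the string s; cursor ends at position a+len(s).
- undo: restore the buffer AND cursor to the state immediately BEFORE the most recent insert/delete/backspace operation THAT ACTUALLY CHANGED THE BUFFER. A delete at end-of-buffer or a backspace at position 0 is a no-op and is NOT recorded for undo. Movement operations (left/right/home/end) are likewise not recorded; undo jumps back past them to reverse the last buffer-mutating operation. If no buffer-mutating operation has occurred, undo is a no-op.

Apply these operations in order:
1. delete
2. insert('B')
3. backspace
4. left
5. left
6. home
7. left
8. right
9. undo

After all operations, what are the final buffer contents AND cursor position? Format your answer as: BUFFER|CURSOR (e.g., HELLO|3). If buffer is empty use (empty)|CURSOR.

Answer: BTGMIKL|1

Derivation:
After op 1 (delete): buf='TGMIKL' cursor=0
After op 2 (insert('B')): buf='BTGMIKL' cursor=1
After op 3 (backspace): buf='TGMIKL' cursor=0
After op 4 (left): buf='TGMIKL' cursor=0
After op 5 (left): buf='TGMIKL' cursor=0
After op 6 (home): buf='TGMIKL' cursor=0
After op 7 (left): buf='TGMIKL' cursor=0
After op 8 (right): buf='TGMIKL' cursor=1
After op 9 (undo): buf='BTGMIKL' cursor=1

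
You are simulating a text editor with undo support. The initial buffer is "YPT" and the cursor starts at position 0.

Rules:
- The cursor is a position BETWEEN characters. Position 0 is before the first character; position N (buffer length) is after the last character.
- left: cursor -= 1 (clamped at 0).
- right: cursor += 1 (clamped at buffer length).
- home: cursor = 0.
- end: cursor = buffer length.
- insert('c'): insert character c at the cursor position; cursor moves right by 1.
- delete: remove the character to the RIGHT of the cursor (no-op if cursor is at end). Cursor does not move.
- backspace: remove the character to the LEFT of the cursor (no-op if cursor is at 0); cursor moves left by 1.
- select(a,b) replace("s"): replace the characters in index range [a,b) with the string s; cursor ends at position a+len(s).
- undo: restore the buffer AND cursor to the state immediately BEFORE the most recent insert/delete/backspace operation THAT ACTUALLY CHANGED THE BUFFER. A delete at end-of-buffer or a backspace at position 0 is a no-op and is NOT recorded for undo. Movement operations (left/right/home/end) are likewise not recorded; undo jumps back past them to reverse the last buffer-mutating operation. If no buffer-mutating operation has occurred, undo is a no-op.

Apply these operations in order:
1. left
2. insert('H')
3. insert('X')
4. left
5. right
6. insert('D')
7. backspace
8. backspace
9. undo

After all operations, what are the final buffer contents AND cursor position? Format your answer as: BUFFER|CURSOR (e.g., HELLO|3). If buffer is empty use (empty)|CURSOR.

After op 1 (left): buf='YPT' cursor=0
After op 2 (insert('H')): buf='HYPT' cursor=1
After op 3 (insert('X')): buf='HXYPT' cursor=2
After op 4 (left): buf='HXYPT' cursor=1
After op 5 (right): buf='HXYPT' cursor=2
After op 6 (insert('D')): buf='HXDYPT' cursor=3
After op 7 (backspace): buf='HXYPT' cursor=2
After op 8 (backspace): buf='HYPT' cursor=1
After op 9 (undo): buf='HXYPT' cursor=2

Answer: HXYPT|2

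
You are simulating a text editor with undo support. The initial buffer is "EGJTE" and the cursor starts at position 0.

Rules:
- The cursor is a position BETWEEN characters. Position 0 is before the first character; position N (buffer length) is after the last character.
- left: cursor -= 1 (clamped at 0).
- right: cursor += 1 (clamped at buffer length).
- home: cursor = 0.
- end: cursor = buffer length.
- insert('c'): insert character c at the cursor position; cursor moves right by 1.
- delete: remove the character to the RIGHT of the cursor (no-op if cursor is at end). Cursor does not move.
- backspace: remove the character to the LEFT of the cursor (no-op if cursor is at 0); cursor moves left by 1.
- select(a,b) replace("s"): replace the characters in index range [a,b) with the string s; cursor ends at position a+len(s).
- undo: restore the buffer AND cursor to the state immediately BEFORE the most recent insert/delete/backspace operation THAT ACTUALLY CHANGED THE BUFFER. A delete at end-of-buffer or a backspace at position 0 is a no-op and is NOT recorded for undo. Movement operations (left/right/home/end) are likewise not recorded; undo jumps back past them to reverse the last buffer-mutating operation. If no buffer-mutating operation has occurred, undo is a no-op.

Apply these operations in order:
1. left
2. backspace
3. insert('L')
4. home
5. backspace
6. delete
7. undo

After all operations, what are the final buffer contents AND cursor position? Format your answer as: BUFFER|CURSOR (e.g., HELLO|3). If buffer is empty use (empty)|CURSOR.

Answer: LEGJTE|0

Derivation:
After op 1 (left): buf='EGJTE' cursor=0
After op 2 (backspace): buf='EGJTE' cursor=0
After op 3 (insert('L')): buf='LEGJTE' cursor=1
After op 4 (home): buf='LEGJTE' cursor=0
After op 5 (backspace): buf='LEGJTE' cursor=0
After op 6 (delete): buf='EGJTE' cursor=0
After op 7 (undo): buf='LEGJTE' cursor=0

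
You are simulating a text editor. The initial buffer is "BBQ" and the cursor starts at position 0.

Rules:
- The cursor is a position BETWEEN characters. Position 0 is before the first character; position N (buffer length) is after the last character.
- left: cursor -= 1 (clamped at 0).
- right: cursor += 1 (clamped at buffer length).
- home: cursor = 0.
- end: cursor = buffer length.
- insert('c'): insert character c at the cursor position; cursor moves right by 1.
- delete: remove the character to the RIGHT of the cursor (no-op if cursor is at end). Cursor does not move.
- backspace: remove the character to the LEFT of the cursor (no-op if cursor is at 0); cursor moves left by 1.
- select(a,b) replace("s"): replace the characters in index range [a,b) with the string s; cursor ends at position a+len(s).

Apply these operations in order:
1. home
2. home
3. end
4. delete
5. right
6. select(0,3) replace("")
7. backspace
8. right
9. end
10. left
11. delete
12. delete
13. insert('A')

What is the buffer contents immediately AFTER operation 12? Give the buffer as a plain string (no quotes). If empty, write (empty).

After op 1 (home): buf='BBQ' cursor=0
After op 2 (home): buf='BBQ' cursor=0
After op 3 (end): buf='BBQ' cursor=3
After op 4 (delete): buf='BBQ' cursor=3
After op 5 (right): buf='BBQ' cursor=3
After op 6 (select(0,3) replace("")): buf='(empty)' cursor=0
After op 7 (backspace): buf='(empty)' cursor=0
After op 8 (right): buf='(empty)' cursor=0
After op 9 (end): buf='(empty)' cursor=0
After op 10 (left): buf='(empty)' cursor=0
After op 11 (delete): buf='(empty)' cursor=0
After op 12 (delete): buf='(empty)' cursor=0

Answer: (empty)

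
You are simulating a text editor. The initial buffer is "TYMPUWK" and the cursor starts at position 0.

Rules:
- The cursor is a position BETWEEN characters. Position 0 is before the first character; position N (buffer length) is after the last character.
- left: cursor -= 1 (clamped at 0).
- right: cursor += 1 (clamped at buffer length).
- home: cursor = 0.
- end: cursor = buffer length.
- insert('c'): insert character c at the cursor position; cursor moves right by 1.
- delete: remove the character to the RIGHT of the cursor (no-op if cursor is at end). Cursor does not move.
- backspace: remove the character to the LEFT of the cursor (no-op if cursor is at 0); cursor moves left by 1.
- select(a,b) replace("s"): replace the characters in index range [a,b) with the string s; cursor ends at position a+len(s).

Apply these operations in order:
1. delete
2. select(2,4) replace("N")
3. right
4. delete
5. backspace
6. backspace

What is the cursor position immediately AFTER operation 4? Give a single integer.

Answer: 4

Derivation:
After op 1 (delete): buf='YMPUWK' cursor=0
After op 2 (select(2,4) replace("N")): buf='YMNWK' cursor=3
After op 3 (right): buf='YMNWK' cursor=4
After op 4 (delete): buf='YMNW' cursor=4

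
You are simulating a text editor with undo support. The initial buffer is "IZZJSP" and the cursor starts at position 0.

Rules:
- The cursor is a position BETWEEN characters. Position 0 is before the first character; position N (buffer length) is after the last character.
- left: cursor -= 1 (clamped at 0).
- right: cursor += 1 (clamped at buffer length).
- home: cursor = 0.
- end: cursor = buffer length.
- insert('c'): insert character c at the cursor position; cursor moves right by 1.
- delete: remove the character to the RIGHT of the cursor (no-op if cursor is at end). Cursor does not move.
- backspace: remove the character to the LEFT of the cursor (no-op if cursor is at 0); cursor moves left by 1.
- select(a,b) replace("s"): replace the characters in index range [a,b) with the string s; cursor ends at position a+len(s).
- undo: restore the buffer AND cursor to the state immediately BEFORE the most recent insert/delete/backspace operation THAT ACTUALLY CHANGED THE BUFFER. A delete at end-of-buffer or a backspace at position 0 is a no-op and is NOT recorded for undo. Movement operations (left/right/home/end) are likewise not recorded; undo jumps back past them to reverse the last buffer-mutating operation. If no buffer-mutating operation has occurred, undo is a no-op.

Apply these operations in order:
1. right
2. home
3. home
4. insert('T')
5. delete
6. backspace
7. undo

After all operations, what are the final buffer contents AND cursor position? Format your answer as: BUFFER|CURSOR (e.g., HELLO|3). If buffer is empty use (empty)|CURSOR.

Answer: TZZJSP|1

Derivation:
After op 1 (right): buf='IZZJSP' cursor=1
After op 2 (home): buf='IZZJSP' cursor=0
After op 3 (home): buf='IZZJSP' cursor=0
After op 4 (insert('T')): buf='TIZZJSP' cursor=1
After op 5 (delete): buf='TZZJSP' cursor=1
After op 6 (backspace): buf='ZZJSP' cursor=0
After op 7 (undo): buf='TZZJSP' cursor=1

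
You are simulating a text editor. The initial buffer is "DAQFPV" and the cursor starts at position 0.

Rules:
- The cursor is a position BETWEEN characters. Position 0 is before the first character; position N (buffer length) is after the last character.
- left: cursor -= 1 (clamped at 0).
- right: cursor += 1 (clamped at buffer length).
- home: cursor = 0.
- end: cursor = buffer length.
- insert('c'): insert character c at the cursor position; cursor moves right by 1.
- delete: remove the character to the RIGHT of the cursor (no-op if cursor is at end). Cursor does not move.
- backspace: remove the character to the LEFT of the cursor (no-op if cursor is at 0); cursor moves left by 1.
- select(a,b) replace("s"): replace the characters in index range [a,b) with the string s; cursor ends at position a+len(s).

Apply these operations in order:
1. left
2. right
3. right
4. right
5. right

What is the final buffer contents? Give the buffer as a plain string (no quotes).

Answer: DAQFPV

Derivation:
After op 1 (left): buf='DAQFPV' cursor=0
After op 2 (right): buf='DAQFPV' cursor=1
After op 3 (right): buf='DAQFPV' cursor=2
After op 4 (right): buf='DAQFPV' cursor=3
After op 5 (right): buf='DAQFPV' cursor=4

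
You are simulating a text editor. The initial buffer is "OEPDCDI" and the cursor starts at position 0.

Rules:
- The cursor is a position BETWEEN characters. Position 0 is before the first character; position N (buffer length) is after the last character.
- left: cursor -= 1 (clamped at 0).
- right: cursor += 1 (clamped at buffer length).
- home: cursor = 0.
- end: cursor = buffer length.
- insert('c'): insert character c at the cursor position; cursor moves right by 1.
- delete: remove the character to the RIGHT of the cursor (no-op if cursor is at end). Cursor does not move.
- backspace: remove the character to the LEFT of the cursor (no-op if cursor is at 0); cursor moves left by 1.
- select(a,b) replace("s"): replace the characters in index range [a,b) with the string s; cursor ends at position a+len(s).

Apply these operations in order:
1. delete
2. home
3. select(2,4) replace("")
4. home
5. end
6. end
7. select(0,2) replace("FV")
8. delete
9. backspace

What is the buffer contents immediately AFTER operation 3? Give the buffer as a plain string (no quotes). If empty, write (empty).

After op 1 (delete): buf='EPDCDI' cursor=0
After op 2 (home): buf='EPDCDI' cursor=0
After op 3 (select(2,4) replace("")): buf='EPDI' cursor=2

Answer: EPDI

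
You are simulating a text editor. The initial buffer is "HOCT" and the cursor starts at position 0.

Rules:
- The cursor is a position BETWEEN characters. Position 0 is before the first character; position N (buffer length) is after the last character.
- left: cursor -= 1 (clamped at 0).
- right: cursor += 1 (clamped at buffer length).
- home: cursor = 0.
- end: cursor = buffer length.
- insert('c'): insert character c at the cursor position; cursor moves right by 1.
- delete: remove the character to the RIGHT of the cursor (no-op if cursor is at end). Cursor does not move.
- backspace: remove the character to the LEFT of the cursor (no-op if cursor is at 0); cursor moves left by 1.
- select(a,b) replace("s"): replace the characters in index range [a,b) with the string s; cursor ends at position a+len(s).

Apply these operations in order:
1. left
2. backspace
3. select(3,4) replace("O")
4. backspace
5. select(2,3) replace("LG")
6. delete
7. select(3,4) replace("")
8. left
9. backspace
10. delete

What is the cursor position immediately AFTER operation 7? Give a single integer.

Answer: 3

Derivation:
After op 1 (left): buf='HOCT' cursor=0
After op 2 (backspace): buf='HOCT' cursor=0
After op 3 (select(3,4) replace("O")): buf='HOCO' cursor=4
After op 4 (backspace): buf='HOC' cursor=3
After op 5 (select(2,3) replace("LG")): buf='HOLG' cursor=4
After op 6 (delete): buf='HOLG' cursor=4
After op 7 (select(3,4) replace("")): buf='HOL' cursor=3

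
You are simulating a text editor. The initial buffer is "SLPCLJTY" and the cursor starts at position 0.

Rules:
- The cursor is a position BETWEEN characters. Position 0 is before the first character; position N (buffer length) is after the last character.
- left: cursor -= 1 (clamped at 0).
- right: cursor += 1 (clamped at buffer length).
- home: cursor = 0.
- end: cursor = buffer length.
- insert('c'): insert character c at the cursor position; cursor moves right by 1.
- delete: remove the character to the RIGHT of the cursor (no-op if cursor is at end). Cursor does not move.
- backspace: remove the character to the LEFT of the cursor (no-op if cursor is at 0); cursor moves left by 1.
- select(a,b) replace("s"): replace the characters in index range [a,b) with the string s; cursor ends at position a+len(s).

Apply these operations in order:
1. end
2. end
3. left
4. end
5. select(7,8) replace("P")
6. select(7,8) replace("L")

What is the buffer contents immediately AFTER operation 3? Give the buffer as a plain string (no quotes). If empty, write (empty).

After op 1 (end): buf='SLPCLJTY' cursor=8
After op 2 (end): buf='SLPCLJTY' cursor=8
After op 3 (left): buf='SLPCLJTY' cursor=7

Answer: SLPCLJTY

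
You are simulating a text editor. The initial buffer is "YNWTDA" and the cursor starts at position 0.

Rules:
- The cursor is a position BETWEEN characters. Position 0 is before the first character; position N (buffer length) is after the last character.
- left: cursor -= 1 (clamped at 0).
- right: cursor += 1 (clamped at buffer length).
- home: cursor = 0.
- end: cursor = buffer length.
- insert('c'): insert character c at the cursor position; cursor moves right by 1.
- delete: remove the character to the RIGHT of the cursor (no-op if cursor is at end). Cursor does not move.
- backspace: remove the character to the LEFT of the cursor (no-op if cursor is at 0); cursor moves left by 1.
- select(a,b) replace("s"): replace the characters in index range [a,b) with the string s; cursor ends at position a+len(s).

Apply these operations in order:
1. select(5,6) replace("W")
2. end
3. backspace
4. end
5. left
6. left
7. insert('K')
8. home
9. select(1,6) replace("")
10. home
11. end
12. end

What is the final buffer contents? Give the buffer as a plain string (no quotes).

After op 1 (select(5,6) replace("W")): buf='YNWTDW' cursor=6
After op 2 (end): buf='YNWTDW' cursor=6
After op 3 (backspace): buf='YNWTD' cursor=5
After op 4 (end): buf='YNWTD' cursor=5
After op 5 (left): buf='YNWTD' cursor=4
After op 6 (left): buf='YNWTD' cursor=3
After op 7 (insert('K')): buf='YNWKTD' cursor=4
After op 8 (home): buf='YNWKTD' cursor=0
After op 9 (select(1,6) replace("")): buf='Y' cursor=1
After op 10 (home): buf='Y' cursor=0
After op 11 (end): buf='Y' cursor=1
After op 12 (end): buf='Y' cursor=1

Answer: Y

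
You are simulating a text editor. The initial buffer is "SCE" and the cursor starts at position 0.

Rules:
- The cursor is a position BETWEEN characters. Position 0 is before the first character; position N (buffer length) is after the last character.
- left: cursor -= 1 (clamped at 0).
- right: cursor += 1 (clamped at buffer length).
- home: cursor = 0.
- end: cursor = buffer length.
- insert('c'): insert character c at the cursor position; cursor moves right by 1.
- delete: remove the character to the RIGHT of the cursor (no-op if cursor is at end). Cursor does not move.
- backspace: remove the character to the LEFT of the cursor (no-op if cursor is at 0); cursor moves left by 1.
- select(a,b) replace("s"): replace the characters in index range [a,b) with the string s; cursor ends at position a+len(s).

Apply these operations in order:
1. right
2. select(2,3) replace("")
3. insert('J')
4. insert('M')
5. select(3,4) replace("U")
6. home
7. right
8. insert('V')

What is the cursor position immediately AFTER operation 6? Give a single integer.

After op 1 (right): buf='SCE' cursor=1
After op 2 (select(2,3) replace("")): buf='SC' cursor=2
After op 3 (insert('J')): buf='SCJ' cursor=3
After op 4 (insert('M')): buf='SCJM' cursor=4
After op 5 (select(3,4) replace("U")): buf='SCJU' cursor=4
After op 6 (home): buf='SCJU' cursor=0

Answer: 0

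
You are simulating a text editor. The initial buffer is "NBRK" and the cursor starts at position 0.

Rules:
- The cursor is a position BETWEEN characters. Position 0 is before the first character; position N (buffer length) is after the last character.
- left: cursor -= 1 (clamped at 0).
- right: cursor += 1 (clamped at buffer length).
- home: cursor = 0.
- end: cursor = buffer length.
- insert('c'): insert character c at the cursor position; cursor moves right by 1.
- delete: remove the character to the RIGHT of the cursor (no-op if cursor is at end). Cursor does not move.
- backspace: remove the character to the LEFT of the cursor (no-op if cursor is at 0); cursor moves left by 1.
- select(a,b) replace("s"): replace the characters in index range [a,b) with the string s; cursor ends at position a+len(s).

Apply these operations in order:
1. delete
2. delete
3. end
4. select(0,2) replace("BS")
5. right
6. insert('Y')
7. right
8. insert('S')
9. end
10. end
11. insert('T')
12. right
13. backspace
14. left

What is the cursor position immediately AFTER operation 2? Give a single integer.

After op 1 (delete): buf='BRK' cursor=0
After op 2 (delete): buf='RK' cursor=0

Answer: 0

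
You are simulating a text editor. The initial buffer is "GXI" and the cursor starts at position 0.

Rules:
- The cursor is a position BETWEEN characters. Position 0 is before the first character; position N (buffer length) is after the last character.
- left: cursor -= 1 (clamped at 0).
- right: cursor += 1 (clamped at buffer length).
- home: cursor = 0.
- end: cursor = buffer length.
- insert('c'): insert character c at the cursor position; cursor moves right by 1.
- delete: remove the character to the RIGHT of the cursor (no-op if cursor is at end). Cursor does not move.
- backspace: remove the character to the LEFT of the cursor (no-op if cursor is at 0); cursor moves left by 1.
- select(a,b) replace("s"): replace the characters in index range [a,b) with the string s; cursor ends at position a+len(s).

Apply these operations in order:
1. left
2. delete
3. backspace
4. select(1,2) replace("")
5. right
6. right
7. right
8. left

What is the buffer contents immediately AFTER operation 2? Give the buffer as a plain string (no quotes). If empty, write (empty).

Answer: XI

Derivation:
After op 1 (left): buf='GXI' cursor=0
After op 2 (delete): buf='XI' cursor=0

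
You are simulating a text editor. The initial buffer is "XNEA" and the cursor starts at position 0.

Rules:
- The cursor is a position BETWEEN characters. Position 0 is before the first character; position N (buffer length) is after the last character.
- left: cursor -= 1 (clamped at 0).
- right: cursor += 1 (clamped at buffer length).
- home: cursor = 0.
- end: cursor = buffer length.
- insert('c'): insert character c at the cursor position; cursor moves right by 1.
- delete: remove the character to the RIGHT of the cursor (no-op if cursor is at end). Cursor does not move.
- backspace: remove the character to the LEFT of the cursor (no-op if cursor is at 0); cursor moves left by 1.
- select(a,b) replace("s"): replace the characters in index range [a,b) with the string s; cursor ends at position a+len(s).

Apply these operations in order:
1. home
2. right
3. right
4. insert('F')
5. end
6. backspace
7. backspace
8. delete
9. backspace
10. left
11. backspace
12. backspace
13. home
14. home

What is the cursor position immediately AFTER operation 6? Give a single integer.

After op 1 (home): buf='XNEA' cursor=0
After op 2 (right): buf='XNEA' cursor=1
After op 3 (right): buf='XNEA' cursor=2
After op 4 (insert('F')): buf='XNFEA' cursor=3
After op 5 (end): buf='XNFEA' cursor=5
After op 6 (backspace): buf='XNFE' cursor=4

Answer: 4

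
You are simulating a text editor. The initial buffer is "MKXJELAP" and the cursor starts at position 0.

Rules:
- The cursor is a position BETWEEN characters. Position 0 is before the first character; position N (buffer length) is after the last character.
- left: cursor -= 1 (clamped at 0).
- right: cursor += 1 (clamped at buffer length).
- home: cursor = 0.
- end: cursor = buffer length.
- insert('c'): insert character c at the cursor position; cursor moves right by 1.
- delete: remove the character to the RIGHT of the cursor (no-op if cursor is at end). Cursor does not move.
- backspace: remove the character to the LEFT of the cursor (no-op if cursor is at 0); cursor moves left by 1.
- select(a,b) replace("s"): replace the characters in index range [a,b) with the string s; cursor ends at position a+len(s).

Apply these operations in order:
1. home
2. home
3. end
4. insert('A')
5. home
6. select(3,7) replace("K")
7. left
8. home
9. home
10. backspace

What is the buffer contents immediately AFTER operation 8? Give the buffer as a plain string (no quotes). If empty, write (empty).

Answer: MKXKPA

Derivation:
After op 1 (home): buf='MKXJELAP' cursor=0
After op 2 (home): buf='MKXJELAP' cursor=0
After op 3 (end): buf='MKXJELAP' cursor=8
After op 4 (insert('A')): buf='MKXJELAPA' cursor=9
After op 5 (home): buf='MKXJELAPA' cursor=0
After op 6 (select(3,7) replace("K")): buf='MKXKPA' cursor=4
After op 7 (left): buf='MKXKPA' cursor=3
After op 8 (home): buf='MKXKPA' cursor=0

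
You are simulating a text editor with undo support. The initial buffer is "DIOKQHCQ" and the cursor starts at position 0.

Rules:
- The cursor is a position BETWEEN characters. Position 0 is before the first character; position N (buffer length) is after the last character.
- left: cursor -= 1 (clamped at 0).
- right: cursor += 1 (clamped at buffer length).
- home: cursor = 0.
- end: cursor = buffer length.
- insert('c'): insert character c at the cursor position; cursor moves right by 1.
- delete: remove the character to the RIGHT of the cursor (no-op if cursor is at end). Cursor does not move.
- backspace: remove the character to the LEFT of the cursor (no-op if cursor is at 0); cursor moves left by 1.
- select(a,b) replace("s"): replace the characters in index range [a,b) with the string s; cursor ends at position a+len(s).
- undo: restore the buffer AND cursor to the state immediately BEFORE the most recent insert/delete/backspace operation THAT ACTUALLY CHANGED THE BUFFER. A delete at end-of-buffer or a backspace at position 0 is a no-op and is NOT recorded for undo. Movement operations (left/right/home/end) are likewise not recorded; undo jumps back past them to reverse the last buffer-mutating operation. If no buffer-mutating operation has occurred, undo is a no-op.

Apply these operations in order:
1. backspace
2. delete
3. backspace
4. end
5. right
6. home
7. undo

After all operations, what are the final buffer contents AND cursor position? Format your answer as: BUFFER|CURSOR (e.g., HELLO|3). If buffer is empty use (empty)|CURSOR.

After op 1 (backspace): buf='DIOKQHCQ' cursor=0
After op 2 (delete): buf='IOKQHCQ' cursor=0
After op 3 (backspace): buf='IOKQHCQ' cursor=0
After op 4 (end): buf='IOKQHCQ' cursor=7
After op 5 (right): buf='IOKQHCQ' cursor=7
After op 6 (home): buf='IOKQHCQ' cursor=0
After op 7 (undo): buf='DIOKQHCQ' cursor=0

Answer: DIOKQHCQ|0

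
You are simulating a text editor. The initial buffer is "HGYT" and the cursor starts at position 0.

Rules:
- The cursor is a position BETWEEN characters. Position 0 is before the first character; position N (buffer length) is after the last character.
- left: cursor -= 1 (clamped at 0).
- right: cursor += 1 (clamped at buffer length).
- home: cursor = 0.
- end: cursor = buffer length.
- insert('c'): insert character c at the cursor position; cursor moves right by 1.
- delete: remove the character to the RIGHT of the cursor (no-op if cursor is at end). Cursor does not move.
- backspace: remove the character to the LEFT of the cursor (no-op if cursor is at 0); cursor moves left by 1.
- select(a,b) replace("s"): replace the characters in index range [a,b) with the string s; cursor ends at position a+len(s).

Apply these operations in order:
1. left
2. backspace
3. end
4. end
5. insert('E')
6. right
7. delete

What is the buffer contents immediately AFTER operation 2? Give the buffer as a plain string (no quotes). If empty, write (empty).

After op 1 (left): buf='HGYT' cursor=0
After op 2 (backspace): buf='HGYT' cursor=0

Answer: HGYT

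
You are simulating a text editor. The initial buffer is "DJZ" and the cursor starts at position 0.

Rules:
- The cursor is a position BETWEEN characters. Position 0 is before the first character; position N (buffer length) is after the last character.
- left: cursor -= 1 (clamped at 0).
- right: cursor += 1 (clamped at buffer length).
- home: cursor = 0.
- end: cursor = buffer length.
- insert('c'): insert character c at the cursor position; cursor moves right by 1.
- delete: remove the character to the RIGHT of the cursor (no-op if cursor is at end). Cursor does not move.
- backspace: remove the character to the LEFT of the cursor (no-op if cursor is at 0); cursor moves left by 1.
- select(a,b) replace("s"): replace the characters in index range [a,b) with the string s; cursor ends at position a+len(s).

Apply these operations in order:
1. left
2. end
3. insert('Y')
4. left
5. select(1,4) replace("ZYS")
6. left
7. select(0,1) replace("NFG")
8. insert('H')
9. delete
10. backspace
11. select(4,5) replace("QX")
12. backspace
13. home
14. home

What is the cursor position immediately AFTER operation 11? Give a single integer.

Answer: 6

Derivation:
After op 1 (left): buf='DJZ' cursor=0
After op 2 (end): buf='DJZ' cursor=3
After op 3 (insert('Y')): buf='DJZY' cursor=4
After op 4 (left): buf='DJZY' cursor=3
After op 5 (select(1,4) replace("ZYS")): buf='DZYS' cursor=4
After op 6 (left): buf='DZYS' cursor=3
After op 7 (select(0,1) replace("NFG")): buf='NFGZYS' cursor=3
After op 8 (insert('H')): buf='NFGHZYS' cursor=4
After op 9 (delete): buf='NFGHYS' cursor=4
After op 10 (backspace): buf='NFGYS' cursor=3
After op 11 (select(4,5) replace("QX")): buf='NFGYQX' cursor=6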